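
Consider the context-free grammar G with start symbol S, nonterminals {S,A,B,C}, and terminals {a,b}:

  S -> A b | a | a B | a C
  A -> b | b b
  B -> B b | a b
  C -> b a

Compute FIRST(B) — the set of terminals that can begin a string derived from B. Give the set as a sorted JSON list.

Compute FIRST by fixpoint:
round 1:
  A via A→b: +{b}
  B via B→a b: +{a}
  C via C→b a: +{b}
  S via S→A b: +{b}
  S via S→a: +{a}
  FIRST(S)={a,b}  FIRST(A)={b}  FIRST(B)={a}  FIRST(C)={b}
round 2: done
  FIRST(S)={a,b}  FIRST(A)={b}  FIRST(B)={a}  FIRST(C)={b}

FIRST(B) = ["a"]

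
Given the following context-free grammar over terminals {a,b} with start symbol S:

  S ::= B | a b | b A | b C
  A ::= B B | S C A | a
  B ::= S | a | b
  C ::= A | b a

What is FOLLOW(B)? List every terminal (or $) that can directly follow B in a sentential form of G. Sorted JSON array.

FIRST iteration:
[1]
  A via A→a: +{a}
  B via B→a: +{a}
  B via B→b: +{b}
  C via C→A: +{a}
  C via C→b a: +{b}
  S via S→B: +{a,b}
  FIRST(S)={a,b}  FIRST(A)={a}  FIRST(B)={a,b}  FIRST(C)={a,b}
[2]
  A via A→B B: +{b}
  FIRST(S)={a,b}  FIRST(A)={a,b}  FIRST(B)={a,b}  FIRST(C)={a,b}
[3] done
  FIRST(S)={a,b}  FIRST(A)={a,b}  FIRST(B)={a,b}  FIRST(C)={a,b}

FOLLOW iteration:
seed FOLLOW(S) with $
round 1:
  A→B B: FOLLOW(B) ⊇ FIRST(B) = {a,b}; new: +{a,b}
  A→S C A: FOLLOW(S) ⊇ FIRST(C) = {a,b}; new: +{a,b}
  A→S C A: FOLLOW(C) ⊇ FIRST(A) = {a,b}; new: +{a,b}
  C→A: FOLLOW(A) ⊇ FOLLOW(C) ⊇ {a,b}; new: +{a,b}
  S→B: FOLLOW(B) ⊇ FOLLOW(S) ⊇ {$,a,b}; new: +{$}
  S→b A: FOLLOW(A) ⊇ FOLLOW(S) ⊇ {$,a,b}; new: +{$}
  S→b C: FOLLOW(C) ⊇ FOLLOW(S) ⊇ {$,a,b}; new: +{$}
  FOLLOW(S)={$,a,b}  FOLLOW(A)={$,a,b}  FOLLOW(B)={$,a,b}  FOLLOW(C)={$,a,b}
round 2: (no change)
  FOLLOW(S)={$,a,b}  FOLLOW(A)={$,a,b}  FOLLOW(B)={$,a,b}  FOLLOW(C)={$,a,b}

FOLLOW(B) = ["$", "a", "b"]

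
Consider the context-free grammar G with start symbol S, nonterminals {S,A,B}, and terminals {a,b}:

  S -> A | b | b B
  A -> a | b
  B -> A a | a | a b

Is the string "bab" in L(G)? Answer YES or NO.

Convert to CNF:
  S -> T1 B | a | b
  A -> a | b
  B -> A T0 | T0 T1 | a
  T0 -> a
  T1 -> b

Fill CYK table bottom-up:
  T[0,0] 'b' = {A,S,T1}  orig:{A,S}
  T[1,1] 'a' = {A,B,S,T0}  orig:{A,B,S}
  T[2,2] 'b' = {A,S,T1}  orig:{A,S}
  T[0,1] 'ba' = {B,S}
  T[1,2] 'ab' = {B}
  T[0,2] 'bab' = {S}

S ∈ T[0,2] ⇒ YES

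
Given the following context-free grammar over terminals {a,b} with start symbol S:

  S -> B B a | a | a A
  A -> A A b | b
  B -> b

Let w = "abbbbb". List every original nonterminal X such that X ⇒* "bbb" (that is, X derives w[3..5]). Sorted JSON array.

CNF form of G:
  S -> B X3 | T1 A | a
  A -> A X2 | b
  B -> b
  T0 -> b
  T1 -> a
  X2 -> A T0
  X3 -> B T1

CYK fill (cells [i..j] with 3 ≤ i ≤ j ≤ 5 only):
  T[3,3] 'b' = {A,B,T0}  orig:{A,B}
  T[4,4] 'b' = {A,B,T0}  orig:{A,B}
  T[5,5] 'b' = {A,B,T0}  orig:{A,B}
  T[3,4] 'bb' = {X2}  orig:{}
  T[4,5] 'bb' = {X2}  orig:{}
  T[3,5] 'bbb' = {A}

Original NTs in T[3,5] deriving "bbb": ["A"]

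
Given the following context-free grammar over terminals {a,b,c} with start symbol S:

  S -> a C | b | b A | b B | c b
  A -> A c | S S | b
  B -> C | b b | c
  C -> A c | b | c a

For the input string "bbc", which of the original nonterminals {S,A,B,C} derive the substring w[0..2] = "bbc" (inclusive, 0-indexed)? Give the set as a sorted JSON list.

Convert to CNF:
  S -> T0 T1 | T1 A | T1 B | T2 C | b
  A -> A T0 | S S | b
  B -> A T0 | T0 T2 | T1 T1 | b | c
  C -> A T0 | T0 T2 | b
  T0 -> c
  T1 -> b
  T2 -> a

CYK table (by increasing span), restricted to cells inside w[0..2]:
  T[0,0] 'b' = {A,B,C,S,T1}  orig:{A,B,C,S}
  T[1,1] 'b' = {A,B,C,S,T1}  orig:{A,B,C,S}
  T[2,2] 'c' = {B,T0}  orig:{B}
  T[0,1] 'bb' = {A,B,S}
  T[1,2] 'bc' = {A,B,C,S}
  T[0,2] 'bbc' = {A,B,C,S}

Original NTs in T[0,2] deriving "bbc": ["A", "B", "C", "S"]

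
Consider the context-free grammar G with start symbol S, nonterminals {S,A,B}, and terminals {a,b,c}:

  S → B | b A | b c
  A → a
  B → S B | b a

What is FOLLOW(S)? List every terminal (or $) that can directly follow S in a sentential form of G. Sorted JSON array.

Compute FIRST by fixpoint:
iter 1:
  A via A→a: +{a}
  B via B→b a: +{b}
  S via S→B: +{b}
  S: {b}  A: {a}  B: {b}
iter 2: — fixpoint
  S: {b}  A: {a}  B: {b}

FOLLOW sets:
FOLLOW(S) := {$}
iter 1:
  B→S B: FOLLOW(S) ⊇ FIRST(B) = {b}; new: +{b}
  S→B: FOLLOW(B) ⊇ FOLLOW(S) ⊇ {$,b}; new: +{$,b}
  S→b A: FOLLOW(A) ⊇ FOLLOW(S) ⊇ {$,b}; new: +{$,b}
  FOLLOW[S]={$,b}  FOLLOW[A]={$,b}  FOLLOW[B]={$,b}
iter 2: done
  FOLLOW[S]={$,b}  FOLLOW[A]={$,b}  FOLLOW[B]={$,b}

FOLLOW(S) = ["$", "b"]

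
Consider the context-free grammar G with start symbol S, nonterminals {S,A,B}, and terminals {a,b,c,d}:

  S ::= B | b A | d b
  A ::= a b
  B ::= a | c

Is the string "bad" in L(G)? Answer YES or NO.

CNF form of G:
  S -> T1 A | T2 T1 | a | c
  A -> T0 T1
  B -> a | c
  T0 -> a
  T1 -> b
  T2 -> d

CYK table (by increasing span):
  cell(0,0) b: {T1}  orig:{}
  cell(1,1) a: {B,S,T0}  orig:{B,S}
  cell(2,2) d: {T2}  orig:{}
  cell(0,1) ba: ∅
  cell(1,2) ad: ∅
  cell(0,2) bad: ∅

S ∉ T[0,2] ⇒ NO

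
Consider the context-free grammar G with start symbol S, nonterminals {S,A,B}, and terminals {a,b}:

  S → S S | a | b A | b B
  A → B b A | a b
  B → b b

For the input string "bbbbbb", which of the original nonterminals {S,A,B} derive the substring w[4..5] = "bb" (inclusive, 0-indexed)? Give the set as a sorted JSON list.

Convert to CNF:
  S -> S S | T0 A | T0 B | a
  A -> B X2 | T1 T0
  B -> T0 T0
  T0 -> b
  T1 -> a
  X2 -> T0 A

CYK table (by increasing span) — only the sub-triangle for w[4..5]:
  T[4,4] 'b' = {T0}  orig:{}
  T[5,5] 'b' = {T0}  orig:{}
  T[4,5] 'bb' = {B}

Original NTs in T[4,5] deriving "bb": ["B"]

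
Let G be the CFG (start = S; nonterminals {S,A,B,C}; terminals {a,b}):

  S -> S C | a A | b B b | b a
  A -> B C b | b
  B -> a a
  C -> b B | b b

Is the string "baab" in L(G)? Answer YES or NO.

CNF form of G:
  S -> S C | T0 T1 | T0 X3 | T1 A
  A -> B X2 | b
  B -> T1 T1
  C -> T0 B | T0 T0
  T0 -> b
  T1 -> a
  X2 -> C T0
  X3 -> B T0

CYK table (by increasing span):
  T[0,0] 'b' = {A,T0}  orig:{A}
  T[1,1] 'a' = {T1}  orig:{}
  T[2,2] 'a' = {T1}  orig:{}
  T[3,3] 'b' = {A,T0}  orig:{A}
  T[0,1] 'ba' = {S}
  T[1,2] 'aa' = {B}
  T[2,3] 'ab' = {S}
  T[0,2] 'baa' = {C}
  T[1,3] 'aab' = {X3}  orig:{}
  T[0,3] 'baab' = {S,X2}  orig:{S}

S ∈ T[0,3] ⇒ YES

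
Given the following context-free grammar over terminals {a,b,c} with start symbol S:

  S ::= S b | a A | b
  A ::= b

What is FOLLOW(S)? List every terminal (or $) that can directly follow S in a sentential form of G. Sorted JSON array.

FIRST sets, iterate to fixpoint:
pass 1:
  A via A→b: +{b}
  S via S→a A: +{a}
  S via S→b: +{b}
  S: {a,b}  A: {b}
pass 2: done
  S: {a,b}  A: {b}

FOLLOW sets:
initialize: $ ∈ FOLLOW(S)
pass 1:
  S→S b: FOLLOW(S) ⊇ FIRST(b) = {b}; new: +{b}
  S→a A: FOLLOW(A) ⊇ FOLLOW(S) ⊇ {$,b}; new: +{$,b}
  FOLLOW(S)={$,b}  FOLLOW(A)={$,b}
pass 2: — fixpoint
  FOLLOW(S)={$,b}  FOLLOW(A)={$,b}

FOLLOW(S) = ["$", "b"]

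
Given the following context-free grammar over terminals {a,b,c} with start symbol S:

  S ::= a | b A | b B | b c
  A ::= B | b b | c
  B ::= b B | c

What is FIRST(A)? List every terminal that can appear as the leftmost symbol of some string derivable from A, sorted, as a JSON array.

FIRST sets, iterate to fixpoint:
iter 1:
  A via A→b b: +{b}
  A via A→c: +{c}
  B via B→b B: +{b}
  B via B→c: +{c}
  S via S→a: +{a}
  S via S→b A: +{b}
  S: {a,b}  A: {b,c}  B: {b,c}
iter 2: — fixpoint
  S: {a,b}  A: {b,c}  B: {b,c}

FIRST(A) = ["b", "c"]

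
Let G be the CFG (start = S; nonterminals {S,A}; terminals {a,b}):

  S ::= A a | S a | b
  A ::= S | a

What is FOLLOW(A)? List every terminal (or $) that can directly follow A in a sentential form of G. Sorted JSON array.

Compute FIRST by fixpoint:
[1]
  A via A→a: +{a}
  S via S→A a: +{a}
  S via S→b: +{b}
  S: {a,b}  A: {a}
[2]
  A via A→S: +{b}
  S: {a,b}  A: {a,b}
[3] (stable)
  S: {a,b}  A: {a,b}

FOLLOW sets:
FOLLOW(S) := {$}
pass 1:
  S→A a: FOLLOW(A) ⊇ FIRST(a) = {a}; new: +{a}
  S→S a: FOLLOW(S) ⊇ FIRST(a) = {a}; new: +{a}
  FOLLOW[S]={$,a}  FOLLOW[A]={a}
pass 2: done
  FOLLOW[S]={$,a}  FOLLOW[A]={a}

FOLLOW(A) = ["a"]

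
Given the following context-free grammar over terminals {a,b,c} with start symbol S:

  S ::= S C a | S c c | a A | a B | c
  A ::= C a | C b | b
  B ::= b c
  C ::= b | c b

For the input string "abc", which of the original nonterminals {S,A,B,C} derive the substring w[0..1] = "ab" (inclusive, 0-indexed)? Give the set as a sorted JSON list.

CNF form of G:
  S -> S X3 | S X4 | T0 A | T0 B | c
  A -> C T0 | C T1 | b
  B -> T1 T2
  C -> T2 T1 | b
  T0 -> a
  T1 -> b
  T2 -> c
  X3 -> C T0
  X4 -> T2 T2

Fill CYK table bottom-up (cells [i..j] with 0 ≤ i ≤ j ≤ 1 only):
  cell(0,0) a: {T0}  orig:{}
  cell(1,1) b: {A,C,T1}  orig:{A,C}
  cell(0,1) ab: {S}

Original NTs in T[0,1] deriving "ab": ["S"]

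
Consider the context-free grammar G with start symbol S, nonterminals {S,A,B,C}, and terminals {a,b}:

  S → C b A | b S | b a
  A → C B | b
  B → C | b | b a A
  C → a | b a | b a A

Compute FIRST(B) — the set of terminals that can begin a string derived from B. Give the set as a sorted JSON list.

FIRST iteration:
iter 1:
  A via A→b: +{b}
  B via B→b: +{b}
  C via C→a: +{a}
  C via C→b a: +{b}
  S via S→C b A: +{a,b}
  S: {a,b}  A: {b}  B: {b}  C: {a,b}
iter 2:
  A via A→C B: +{a}
  B via B→C: +{a}
  S: {a,b}  A: {a,b}  B: {a,b}  C: {a,b}
iter 3: (stable)
  S: {a,b}  A: {a,b}  B: {a,b}  C: {a,b}

FIRST(B) = ["a", "b"]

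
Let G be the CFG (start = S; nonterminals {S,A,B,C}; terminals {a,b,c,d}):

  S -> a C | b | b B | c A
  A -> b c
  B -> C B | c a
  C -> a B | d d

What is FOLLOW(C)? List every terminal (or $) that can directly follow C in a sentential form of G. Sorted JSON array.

FIRST iteration:
iter 1:
  A via A→b c: +{b}
  B via B→c a: +{c}
  C via C→a B: +{a}
  C via C→d d: +{d}
  S via S→a C: +{a}
  S via S→b: +{b}
  S via S→c A: +{c}
  FIRST[S]={a,b,c}  FIRST[A]={b}  FIRST[B]={c}  FIRST[C]={a,d}
iter 2:
  B via B→C B: +{a,d}
  FIRST[S]={a,b,c}  FIRST[A]={b}  FIRST[B]={a,c,d}  FIRST[C]={a,d}
iter 3: (no change)
  FIRST[S]={a,b,c}  FIRST[A]={b}  FIRST[B]={a,c,d}  FIRST[C]={a,d}

FOLLOW iteration:
initialize: $ ∈ FOLLOW(S)
round 1:
  B→C B: FOLLOW(C) ⊇ FIRST(B) = {a,c,d}; new: +{a,c,d}
  C→a B: FOLLOW(B) ⊇ FOLLOW(C) ⊇ {a,c,d}; new: +{a,c,d}
  S→a C: FOLLOW(C) ⊇ FOLLOW(S) ⊇ {$}; new: +{$}
  S→b B: FOLLOW(B) ⊇ FOLLOW(S) ⊇ {$}; new: +{$}
  S→c A: FOLLOW(A) ⊇ FOLLOW(S) ⊇ {$}; new: +{$}
  S: {$}  A: {$}  B: {$,a,c,d}  C: {$,a,c,d}
round 2: (stable)
  S: {$}  A: {$}  B: {$,a,c,d}  C: {$,a,c,d}

FOLLOW(C) = ["$", "a", "c", "d"]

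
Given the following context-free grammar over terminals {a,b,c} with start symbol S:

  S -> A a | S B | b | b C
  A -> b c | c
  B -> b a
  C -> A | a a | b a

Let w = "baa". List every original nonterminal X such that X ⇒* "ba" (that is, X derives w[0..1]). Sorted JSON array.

CNF form of G:
  S -> A T2 | S B | T0 C | b
  A -> T0 T1 | c
  B -> T0 T2
  C -> T0 T1 | T0 T2 | T2 T2 | c
  T0 -> b
  T1 -> c
  T2 -> a

CYK fill (cells [i..j] with 0 ≤ i ≤ j ≤ 1 only):
  [0..0]={S,T0}  "b"  orig:{S}
  [1..1]={T2}  "a"  orig:{}
  [0..1]={B,C}  "ba"

Original NTs in T[0,1] deriving "ba": ["B", "C"]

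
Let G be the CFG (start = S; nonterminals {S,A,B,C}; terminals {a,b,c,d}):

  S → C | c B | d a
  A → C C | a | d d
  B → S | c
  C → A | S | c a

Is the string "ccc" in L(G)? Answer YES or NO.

Convert to CNF:
  S -> C C | T0 T0 | T0 T2 | T1 B | T1 T2 | a
  A -> C C | T0 T0 | a
  B -> C C | T0 T0 | T0 T2 | T1 B | T1 T2 | a | c
  C -> C C | T0 T0 | T0 T2 | T1 B | T1 T2 | a
  T0 -> d
  T1 -> c
  T2 -> a

Fill CYK table bottom-up:
  [0..0]={B,T1}  "c"  orig:{B}
  [1..1]={B,T1}  "c"  orig:{B}
  [2..2]={B,T1}  "c"  orig:{B}
  [0..1]={B,C,S}  "cc"
  [1..2]={B,C,S}  "cc"
  [0..2]={B,C,S}  "ccc"

S ∈ T[0,2] ⇒ YES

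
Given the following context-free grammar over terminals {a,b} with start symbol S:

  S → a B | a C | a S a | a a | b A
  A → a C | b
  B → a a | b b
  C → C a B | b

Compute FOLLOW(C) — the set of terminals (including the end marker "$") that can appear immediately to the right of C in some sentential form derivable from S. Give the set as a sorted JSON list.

FIRST iteration:
iter 1:
  A via A→a C: +{a}
  A via A→b: +{b}
  B via B→a a: +{a}
  B via B→b b: +{b}
  C via C→b: +{b}
  S via S→a B: +{a}
  S via S→b A: +{b}
  S: {a,b}  A: {a,b}  B: {a,b}  C: {b}
iter 2: (stable)
  S: {a,b}  A: {a,b}  B: {a,b}  C: {b}

FOLLOW sets:
FOLLOW(S) := {$}
[1]
  C→C a B: FOLLOW(C) ⊇ FIRST(a) = {a}; new: +{a}
  C→C a B: FOLLOW(B) ⊇ FOLLOW(C) ⊇ {a}; new: +{a}
  S→a B: FOLLOW(B) ⊇ FOLLOW(S) ⊇ {$}; new: +{$}
  S→a C: FOLLOW(C) ⊇ FOLLOW(S) ⊇ {$}; new: +{$}
  S→a S a: FOLLOW(S) ⊇ FIRST(a) = {a}; new: +{a}
  S→b A: FOLLOW(A) ⊇ FOLLOW(S) ⊇ {$,a}; new: +{$,a}
  FOLLOW(S)={$,a}  FOLLOW(A)={$,a}  FOLLOW(B)={$,a}  FOLLOW(C)={$,a}
[2] — fixpoint
  FOLLOW(S)={$,a}  FOLLOW(A)={$,a}  FOLLOW(B)={$,a}  FOLLOW(C)={$,a}

FOLLOW(C) = ["$", "a"]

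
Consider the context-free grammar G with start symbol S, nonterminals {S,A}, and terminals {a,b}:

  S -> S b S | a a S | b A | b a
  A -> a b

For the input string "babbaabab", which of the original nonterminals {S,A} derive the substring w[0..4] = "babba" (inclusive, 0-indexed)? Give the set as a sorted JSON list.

Convert to CNF:
  S -> S X2 | T0 X3 | T1 A | T1 T0
  A -> T0 T1
  T0 -> a
  T1 -> b
  X2 -> T1 S
  X3 -> T0 S

CYK table (by increasing span), restricted to cells inside w[0..4]:
  cell(0,0) b: {T1}  orig:{}
  cell(1,1) a: {T0}  orig:{}
  cell(2,2) b: {T1}  orig:{}
  cell(3,3) b: {T1}  orig:{}
  cell(4,4) a: {T0}  orig:{}
  cell(0,1) ba: {S}
  cell(1,2) ab: {A}
  cell(2,3) bb: ∅
  cell(3,4) ba: {S}
  cell(0,2) bab: {S}
  cell(1,3) abb: ∅
  cell(2,4) bba: {X2}  orig:{}
  cell(0,3) babb: ∅
  cell(1,4) abba: ∅
  cell(0,4) babba: {S}

Original NTs in T[0,4] deriving "babba": ["S"]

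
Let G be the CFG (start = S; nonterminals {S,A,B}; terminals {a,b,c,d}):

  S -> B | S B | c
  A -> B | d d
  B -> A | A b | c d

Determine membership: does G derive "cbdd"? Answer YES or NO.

CNF form of G:
  S -> A T0 | S B | T1 T2 | T2 T2 | c
  A -> A T0 | T1 T2 | T2 T2
  B -> A T0 | T1 T2 | T2 T2
  T0 -> b
  T1 -> c
  T2 -> d

CYK fill:
  cell(0,0) c: {S,T1}  orig:{S}
  cell(1,1) b: {T0}  orig:{}
  cell(2,2) d: {T2}  orig:{}
  cell(3,3) d: {T2}  orig:{}
  cell(0,1) cb: ∅
  cell(1,2) bd: ∅
  cell(2,3) dd: {A,B,S}
  cell(0,2) cbd: ∅
  cell(1,3) bdd: ∅
  cell(0,3) cbdd: ∅

S ∉ T[0,3] ⇒ NO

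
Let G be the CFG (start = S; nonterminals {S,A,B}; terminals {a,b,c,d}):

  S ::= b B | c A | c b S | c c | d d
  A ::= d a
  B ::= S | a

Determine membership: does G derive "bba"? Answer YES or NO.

CNF form of G:
  S -> T0 T0 | T2 B | T3 A | T3 T3 | T3 X5
  A -> T0 T1
  B -> T0 T0 | T2 B | T3 A | T3 T3 | T3 X4 | a
  T0 -> d
  T1 -> a
  T2 -> b
  T3 -> c
  X4 -> T2 S
  X5 -> T2 S

CYK fill:
  T[0,0] 'b' = {T2}  orig:{}
  T[1,1] 'b' = {T2}  orig:{}
  T[2,2] 'a' = {B,T1}  orig:{B}
  T[0,1] 'bb' = ∅
  T[1,2] 'ba' = {B,S}
  T[0,2] 'bba' = {B,S,X4,X5}  orig:{B,S}

S ∈ T[0,2] ⇒ YES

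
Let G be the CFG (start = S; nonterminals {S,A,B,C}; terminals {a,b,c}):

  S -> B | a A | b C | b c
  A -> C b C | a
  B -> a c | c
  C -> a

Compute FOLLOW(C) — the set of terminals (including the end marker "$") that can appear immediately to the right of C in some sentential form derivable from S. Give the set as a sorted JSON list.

Compute FIRST by fixpoint:
round 1:
  A via A→a: +{a}
  B via B→a c: +{a}
  B via B→c: +{c}
  C via C→a: +{a}
  S via S→B: +{a,c}
  S via S→b C: +{b}
  FIRST[S]={a,b,c}  FIRST[A]={a}  FIRST[B]={a,c}  FIRST[C]={a}
round 2: (no change)
  FIRST[S]={a,b,c}  FIRST[A]={a}  FIRST[B]={a,c}  FIRST[C]={a}

FOLLOW iteration:
seed FOLLOW(S) with $
round 1:
  A→C b C: FOLLOW(C) ⊇ FIRST(b) = {b}; new: +{b}
  S→B: FOLLOW(B) ⊇ FOLLOW(S) ⊇ {$}; new: +{$}
  S→a A: FOLLOW(A) ⊇ FOLLOW(S) ⊇ {$}; new: +{$}
  S→b C: FOLLOW(C) ⊇ FOLLOW(S) ⊇ {$}; new: +{$}
  FOLLOW[S]={$}  FOLLOW[A]={$}  FOLLOW[B]={$}  FOLLOW[C]={$,b}
round 2: (stable)
  FOLLOW[S]={$}  FOLLOW[A]={$}  FOLLOW[B]={$}  FOLLOW[C]={$,b}

FOLLOW(C) = ["$", "b"]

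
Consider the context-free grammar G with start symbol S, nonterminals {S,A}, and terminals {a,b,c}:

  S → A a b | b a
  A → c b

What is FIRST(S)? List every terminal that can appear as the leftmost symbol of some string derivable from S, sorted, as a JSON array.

FIRST sets, iterate to fixpoint:
iter 1:
  A via A→c b: +{c}
  S via S→A a b: +{c}
  S via S→b a: +{b}
  FIRST[S]={b,c}  FIRST[A]={c}
iter 2: — fixpoint
  FIRST[S]={b,c}  FIRST[A]={c}

FIRST(S) = ["b", "c"]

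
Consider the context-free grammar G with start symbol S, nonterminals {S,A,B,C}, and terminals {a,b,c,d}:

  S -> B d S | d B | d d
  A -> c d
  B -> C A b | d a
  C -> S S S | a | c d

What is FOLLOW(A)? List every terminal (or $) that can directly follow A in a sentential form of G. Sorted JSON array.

Compute FIRST by fixpoint:
pass 1:
  A via A→c d: +{c}
  B via B→d a: +{d}
  C via C→a: +{a}
  C via C→c d: +{c}
  S via S→B d S: +{d}
  S: {d}  A: {c}  B: {d}  C: {a,c}
pass 2:
  B via B→C A b: +{a,c}
  C via C→S S S: +{d}
  S via S→B d S: +{a,c}
  S: {a,c,d}  A: {c}  B: {a,c,d}  C: {a,c,d}
pass 3: (no change)
  S: {a,c,d}  A: {c}  B: {a,c,d}  C: {a,c,d}

Compute FOLLOW by fixpoint:
seed FOLLOW(S) with $
[1]
  B→C A b: FOLLOW(C) ⊇ FIRST(A) = {c}; new: +{c}
  B→C A b: FOLLOW(A) ⊇ FIRST(b) = {b}; new: +{b}
  C→S S S: FOLLOW(S) ⊇ FIRST(S) = {a,c,d}; new: +{a,c,d}
  S→B d S: FOLLOW(B) ⊇ FIRST(d) = {d}; new: +{d}
  S→d B: FOLLOW(B) ⊇ FOLLOW(S) ⊇ {$,a,c,d}; new: +{$,a,c}
  FOLLOW[S]={$,a,c,d}  FOLLOW[A]={b}  FOLLOW[B]={$,a,c,d}  FOLLOW[C]={c}
[2] — fixpoint
  FOLLOW[S]={$,a,c,d}  FOLLOW[A]={b}  FOLLOW[B]={$,a,c,d}  FOLLOW[C]={c}

FOLLOW(A) = ["b"]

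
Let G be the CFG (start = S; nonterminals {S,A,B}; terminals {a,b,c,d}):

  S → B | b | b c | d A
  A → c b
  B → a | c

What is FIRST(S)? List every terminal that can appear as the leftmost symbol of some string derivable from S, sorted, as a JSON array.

Compute FIRST by fixpoint:
round 1:
  A via A→c b: +{c}
  B via B→a: +{a}
  B via B→c: +{c}
  S via S→B: +{a,c}
  S via S→b: +{b}
  S via S→d A: +{d}
  S: {a,b,c,d}  A: {c}  B: {a,c}
round 2: (no change)
  S: {a,b,c,d}  A: {c}  B: {a,c}

FIRST(S) = ["a", "b", "c", "d"]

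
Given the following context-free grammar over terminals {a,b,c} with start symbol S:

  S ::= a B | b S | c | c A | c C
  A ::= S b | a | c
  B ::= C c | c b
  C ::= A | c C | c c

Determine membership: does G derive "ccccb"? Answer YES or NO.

Convert to CNF:
  S -> T0 S | T1 A | T1 C | T2 B | c
  A -> S T0 | a | c
  B -> C T1 | T1 T0
  C -> S T0 | T1 C | T1 T1 | a | c
  T0 -> b
  T1 -> c
  T2 -> a

Fill CYK table bottom-up:
  cell(0,0) c: {A,C,S,T1}  orig:{A,C,S}
  cell(1,1) c: {A,C,S,T1}  orig:{A,C,S}
  cell(2,2) c: {A,C,S,T1}  orig:{A,C,S}
  cell(3,3) c: {A,C,S,T1}  orig:{A,C,S}
  cell(4,4) b: {T0}  orig:{}
  cell(0,1) cc: {B,C,S}
  cell(1,2) cc: {B,C,S}
  cell(2,3) cc: {B,C,S}
  cell(3,4) cb: {A,B,C}
  cell(0,2) ccc: {B,C,S}
  cell(1,3) ccc: {B,C,S}
  cell(2,4) ccb: {A,C,S}
  cell(0,3) cccc: {B,C,S}
  cell(1,4) cccb: {A,C,S}
  cell(0,4) ccccb: {A,C,S}

S ∈ T[0,4] ⇒ YES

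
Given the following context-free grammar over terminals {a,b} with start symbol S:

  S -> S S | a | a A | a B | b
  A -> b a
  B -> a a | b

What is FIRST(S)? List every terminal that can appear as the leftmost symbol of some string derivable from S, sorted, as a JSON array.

Compute FIRST by fixpoint:
iter 1:
  A via A→b a: +{b}
  B via B→a a: +{a}
  B via B→b: +{b}
  S via S→a: +{a}
  S via S→b: +{b}
  FIRST[S]={a,b}  FIRST[A]={b}  FIRST[B]={a,b}
iter 2: (no change)
  FIRST[S]={a,b}  FIRST[A]={b}  FIRST[B]={a,b}

FIRST(S) = ["a", "b"]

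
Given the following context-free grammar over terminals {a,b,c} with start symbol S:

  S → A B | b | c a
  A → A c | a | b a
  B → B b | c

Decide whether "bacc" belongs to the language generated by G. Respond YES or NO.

Convert to CNF:
  S -> A B | T0 T2 | b
  A -> A T0 | T1 T2 | a
  B -> B T1 | c
  T0 -> c
  T1 -> b
  T2 -> a

CYK fill:
  cell(0,0) b: {S,T1}  orig:{S}
  cell(1,1) a: {A,T2}  orig:{A}
  cell(2,2) c: {B,T0}  orig:{B}
  cell(3,3) c: {B,T0}  orig:{B}
  cell(0,1) ba: {A}
  cell(1,2) ac: {A,S}
  cell(2,3) cc: ∅
  cell(0,2) bac: {A,S}
  cell(1,3) acc: {A,S}
  cell(0,3) bacc: {A,S}

S ∈ T[0,3] ⇒ YES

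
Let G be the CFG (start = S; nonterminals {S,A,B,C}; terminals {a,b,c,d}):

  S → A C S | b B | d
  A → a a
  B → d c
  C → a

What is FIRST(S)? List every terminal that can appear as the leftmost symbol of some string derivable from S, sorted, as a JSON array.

Compute FIRST by fixpoint:
round 1:
  A via A→a a: +{a}
  B via B→d c: +{d}
  C via C→a: +{a}
  S via S→A C S: +{a}
  S via S→b B: +{b}
  S via S→d: +{d}
  S: {a,b,d}  A: {a}  B: {d}  C: {a}
round 2: (no change)
  S: {a,b,d}  A: {a}  B: {d}  C: {a}

FIRST(S) = ["a", "b", "d"]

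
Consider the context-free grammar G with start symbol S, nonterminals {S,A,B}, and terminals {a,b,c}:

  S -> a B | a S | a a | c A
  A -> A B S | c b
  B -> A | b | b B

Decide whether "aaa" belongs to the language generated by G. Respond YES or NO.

Convert to CNF:
  S -> T0 A | T2 B | T2 S | T2 T2
  A -> A X3 | T0 T1
  B -> A X4 | T0 T1 | T1 B | b
  T0 -> c
  T1 -> b
  T2 -> a
  X3 -> B S
  X4 -> B S

CYK table (by increasing span):
  T[0,0] 'a' = {T2}  orig:{}
  T[1,1] 'a' = {T2}  orig:{}
  T[2,2] 'a' = {T2}  orig:{}
  T[0,1] 'aa' = {S}
  T[1,2] 'aa' = {S}
  T[0,2] 'aaa' = {S}

S ∈ T[0,2] ⇒ YES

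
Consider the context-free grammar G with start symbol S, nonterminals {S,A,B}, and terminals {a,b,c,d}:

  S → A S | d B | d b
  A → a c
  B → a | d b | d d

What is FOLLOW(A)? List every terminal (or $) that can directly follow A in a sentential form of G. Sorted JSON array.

FIRST iteration:
[1]
  A via A→a c: +{a}
  B via B→a: +{a}
  B via B→d b: +{d}
  S via S→A S: +{a}
  S via S→d B: +{d}
  S: {a,d}  A: {a}  B: {a,d}
[2] (stable)
  S: {a,d}  A: {a}  B: {a,d}

FOLLOW sets:
initialize: $ ∈ FOLLOW(S)
[1]
  S→A S: FOLLOW(A) ⊇ FIRST(S) = {a,d}; new: +{a,d}
  S→d B: FOLLOW(B) ⊇ FOLLOW(S) ⊇ {$}; new: +{$}
  FOLLOW(S)={$}  FOLLOW(A)={a,d}  FOLLOW(B)={$}
[2] (stable)
  FOLLOW(S)={$}  FOLLOW(A)={a,d}  FOLLOW(B)={$}

FOLLOW(A) = ["a", "d"]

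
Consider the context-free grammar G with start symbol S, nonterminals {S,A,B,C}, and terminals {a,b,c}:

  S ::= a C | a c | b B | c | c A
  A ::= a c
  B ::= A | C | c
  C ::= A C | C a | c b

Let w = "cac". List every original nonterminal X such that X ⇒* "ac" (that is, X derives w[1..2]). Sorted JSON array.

CNF form of G:
  S -> T0 C | T0 T1 | T1 A | T2 B | c
  A -> T0 T1
  B -> A C | C T0 | T0 T1 | T1 T2 | c
  C -> A C | C T0 | T1 T2
  T0 -> a
  T1 -> c
  T2 -> b

CYK table (by increasing span) — only the sub-triangle for w[1..2]:
  cell(1,1) a: {T0}  orig:{}
  cell(2,2) c: {B,S,T1}  orig:{B,S}
  cell(1,2) ac: {A,B,S}

Original NTs in T[1,2] deriving "ac": ["A", "B", "S"]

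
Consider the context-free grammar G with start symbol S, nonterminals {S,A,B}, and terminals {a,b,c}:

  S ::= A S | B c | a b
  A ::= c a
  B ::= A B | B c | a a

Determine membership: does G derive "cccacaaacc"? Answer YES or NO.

CNF form of G:
  S -> A S | B T0 | T1 T2
  A -> T0 T1
  B -> A B | B T0 | T1 T1
  T0 -> c
  T1 -> a
  T2 -> b

CYK table (by increasing span):
  T[0,0] 'c' = {T0}  orig:{}
  T[1,1] 'c' = {T0}  orig:{}
  T[2,2] 'c' = {T0}  orig:{}
  T[3,3] 'a' = {T1}  orig:{}
  T[4,4] 'c' = {T0}  orig:{}
  T[5,5] 'a' = {T1}  orig:{}
  T[6,6] 'a' = {T1}  orig:{}
  T[7,7] 'a' = {T1}  orig:{}
  T[8,8] 'c' = {T0}  orig:{}
  T[9,9] 'c' = {T0}  orig:{}
  T[0,1] 'cc' = ∅
  T[1,2] 'cc' = ∅
  T[2,3] 'ca' = {A}
  T[3,4] 'ac' = ∅
  T[4,5] 'ca' = {A}
  T[5,6] 'aa' = {B}
  T[6,7] 'aa' = {B}
  T[7,8] 'ac' = ∅
  T[8,9] 'cc' = ∅
  T[0,2] 'ccc' = ∅
  T[1,3] 'cca' = ∅
  T[2,4] 'cac' = ∅
  T[3,5] 'aca' = ∅
  T[4,6] 'caa' = ∅
  T[5,7] 'aaa' = ∅
  T[6,8] 'aac' = {B,S}
  T[7,9] 'acc' = ∅
  T[0,3] 'ccca' = ∅
  T[1,4] 'ccac' = ∅
  T[2,5] 'caca' = ∅
  T[3,6] 'acaa' = ∅
  T[4,7] 'caaa' = {B}
  T[5,8] 'aaac' = ∅
  T[6,9] 'aacc' = {B,S}
  T[0,4] 'cccac' = ∅
  T[1,5] 'ccaca' = ∅
  T[2,6] 'cacaa' = ∅
  T[3,7] 'acaaa' = ∅
  T[4,8] 'caaac' = {B,S}
  T[5,9] 'aaacc' = ∅
  T[0,5] 'cccaca' = ∅
  T[1,6] 'ccacaa' = ∅
  T[2,7] 'cacaaa' = {B}
  T[3,8] 'acaaac' = ∅
  T[4,9] 'caaacc' = {B,S}
  T[0,6] 'cccacaa' = ∅
  T[1,7] 'ccacaaa' = ∅
  T[2,8] 'cacaaac' = {B,S}
  T[3,9] 'acaaacc' = ∅
  T[0,7] 'cccacaaa' = ∅
  T[1,8] 'ccacaaac' = ∅
  T[2,9] 'cacaaacc' = {B,S}
  T[0,8] 'cccacaaac' = ∅
  T[1,9] 'ccacaaacc' = ∅
  T[0,9] 'cccacaaacc' = ∅

S ∉ T[0,9] ⇒ NO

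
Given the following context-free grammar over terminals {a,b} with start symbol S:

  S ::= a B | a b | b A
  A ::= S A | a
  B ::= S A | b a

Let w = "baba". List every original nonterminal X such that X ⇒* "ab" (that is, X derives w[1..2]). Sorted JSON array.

Convert to CNF:
  S -> T0 A | T1 B | T1 T0
  A -> S A | a
  B -> S A | T0 T1
  T0 -> b
  T1 -> a

CYK table (by increasing span), restricted to cells inside w[1..2]:
  T[1,1] 'a' = {A,T1}  orig:{A}
  T[2,2] 'b' = {T0}  orig:{}
  T[1,2] 'ab' = {S}

Original NTs in T[1,2] deriving "ab": ["S"]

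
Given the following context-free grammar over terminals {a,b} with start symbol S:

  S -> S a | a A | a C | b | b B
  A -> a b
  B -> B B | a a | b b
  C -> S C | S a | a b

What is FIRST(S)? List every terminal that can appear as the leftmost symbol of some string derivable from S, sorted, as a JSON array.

FIRST sets, iterate to fixpoint:
round 1:
  A via A→a b: +{a}
  B via B→a a: +{a}
  B via B→b b: +{b}
  C via C→a b: +{a}
  S via S→a A: +{a}
  S via S→b: +{b}
  FIRST[S]={a,b}  FIRST[A]={a}  FIRST[B]={a,b}  FIRST[C]={a}
round 2:
  C via C→S C: +{b}
  FIRST[S]={a,b}  FIRST[A]={a}  FIRST[B]={a,b}  FIRST[C]={a,b}
round 3: — fixpoint
  FIRST[S]={a,b}  FIRST[A]={a}  FIRST[B]={a,b}  FIRST[C]={a,b}

FIRST(S) = ["a", "b"]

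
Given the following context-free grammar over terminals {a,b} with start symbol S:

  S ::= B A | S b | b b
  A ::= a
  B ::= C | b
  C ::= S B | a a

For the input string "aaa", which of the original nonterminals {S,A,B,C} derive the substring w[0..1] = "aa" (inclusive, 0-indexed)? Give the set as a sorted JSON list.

CNF form of G:
  S -> B A | S T1 | T1 T1
  A -> a
  B -> S B | T0 T0 | b
  C -> S B | T0 T0
  T0 -> a
  T1 -> b

CYK table (by increasing span), restricted to cells inside w[0..1]:
  cell(0,0) a: {A,T0}  orig:{A}
  cell(1,1) a: {A,T0}  orig:{A}
  cell(0,1) aa: {B,C}

Original NTs in T[0,1] deriving "aa": ["B", "C"]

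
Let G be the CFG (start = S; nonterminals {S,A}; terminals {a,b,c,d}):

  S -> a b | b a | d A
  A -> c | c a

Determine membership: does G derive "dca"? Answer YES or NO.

CNF form of G:
  S -> T1 T2 | T2 T1 | T3 A
  A -> T0 T1 | c
  T0 -> c
  T1 -> a
  T2 -> b
  T3 -> d

Fill CYK table bottom-up:
  [0..0]={T3}  "d"  orig:{}
  [1..1]={A,T0}  "c"  orig:{A}
  [2..2]={T1}  "a"  orig:{}
  [0..1]={S}  "dc"
  [1..2]={A}  "ca"
  [0..2]={S}  "dca"

S ∈ T[0,2] ⇒ YES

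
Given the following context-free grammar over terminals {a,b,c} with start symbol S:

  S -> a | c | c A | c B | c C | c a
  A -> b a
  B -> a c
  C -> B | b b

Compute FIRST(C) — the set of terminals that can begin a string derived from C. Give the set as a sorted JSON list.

Compute FIRST by fixpoint:
round 1:
  A via A→b a: +{b}
  B via B→a c: +{a}
  C via C→B: +{a}
  C via C→b b: +{b}
  S via S→a: +{a}
  S via S→c: +{c}
  FIRST[S]={a,c}  FIRST[A]={b}  FIRST[B]={a}  FIRST[C]={a,b}
round 2: (stable)
  FIRST[S]={a,c}  FIRST[A]={b}  FIRST[B]={a}  FIRST[C]={a,b}

FIRST(C) = ["a", "b"]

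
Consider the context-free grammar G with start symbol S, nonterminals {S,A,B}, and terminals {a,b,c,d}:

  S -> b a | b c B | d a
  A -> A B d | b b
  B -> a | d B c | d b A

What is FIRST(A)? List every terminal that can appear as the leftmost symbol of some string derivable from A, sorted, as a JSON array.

Compute FIRST by fixpoint:
[1]
  A via A→b b: +{b}
  B via B→a: +{a}
  B via B→d B c: +{d}
  S via S→b a: +{b}
  S via S→d a: +{d}
  FIRST[S]={b,d}  FIRST[A]={b}  FIRST[B]={a,d}
[2] — fixpoint
  FIRST[S]={b,d}  FIRST[A]={b}  FIRST[B]={a,d}

FIRST(A) = ["b"]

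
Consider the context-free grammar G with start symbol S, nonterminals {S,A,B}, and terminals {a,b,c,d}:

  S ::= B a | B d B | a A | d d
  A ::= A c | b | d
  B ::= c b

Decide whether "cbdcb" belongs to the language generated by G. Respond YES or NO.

Convert to CNF:
  S -> B T2 | B X4 | T2 A | T3 T3
  A -> A T0 | b | d
  B -> T0 T1
  T0 -> c
  T1 -> b
  T2 -> a
  T3 -> d
  X4 -> T3 B

Fill CYK table bottom-up:
  [0..0]={T0}  "c"  orig:{}
  [1..1]={A,T1}  "b"  orig:{A}
  [2..2]={A,T3}  "d"  orig:{A}
  [3..3]={T0}  "c"  orig:{}
  [4..4]={A,T1}  "b"  orig:{A}
  [0..1]={B}  "cb"
  [1..2]=∅  "bd"
  [2..3]={A}  "dc"
  [3..4]={B}  "cb"
  [0..2]=∅  "cbd"
  [1..3]=∅  "bdc"
  [2..4]={X4}  "dcb"  orig:{}
  [0..3]=∅  "cbdc"
  [1..4]=∅  "bdcb"
  [0..4]={S}  "cbdcb"

S ∈ T[0,4] ⇒ YES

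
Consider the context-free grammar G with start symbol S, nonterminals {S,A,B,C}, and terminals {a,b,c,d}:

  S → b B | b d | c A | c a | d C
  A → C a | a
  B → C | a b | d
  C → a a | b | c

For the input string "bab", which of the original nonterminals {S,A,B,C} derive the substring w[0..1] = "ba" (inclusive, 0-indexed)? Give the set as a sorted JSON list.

Convert to CNF:
  S -> T1 B | T1 T2 | T2 C | T3 A | T3 T0
  A -> C T0 | a
  B -> T0 T0 | T0 T1 | b | c | d
  C -> T0 T0 | b | c
  T0 -> a
  T1 -> b
  T2 -> d
  T3 -> c

Fill CYK table bottom-up, restricted to cells inside w[0..1]:
  T[0,0] 'b' = {B,C,T1}  orig:{B,C}
  T[1,1] 'a' = {A,T0}  orig:{A}
  T[0,1] 'ba' = {A}

Original NTs in T[0,1] deriving "ba": ["A"]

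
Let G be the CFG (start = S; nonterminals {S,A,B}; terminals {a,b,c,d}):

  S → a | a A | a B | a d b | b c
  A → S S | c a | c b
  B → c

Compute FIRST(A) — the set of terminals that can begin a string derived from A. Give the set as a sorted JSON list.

FIRST iteration:
[1]
  A via A→c a: +{c}
  B via B→c: +{c}
  S via S→a: +{a}
  S via S→b c: +{b}
  S: {a,b}  A: {c}  B: {c}
[2]
  A via A→S S: +{a,b}
  S: {a,b}  A: {a,b,c}  B: {c}
[3] (stable)
  S: {a,b}  A: {a,b,c}  B: {c}

FIRST(A) = ["a", "b", "c"]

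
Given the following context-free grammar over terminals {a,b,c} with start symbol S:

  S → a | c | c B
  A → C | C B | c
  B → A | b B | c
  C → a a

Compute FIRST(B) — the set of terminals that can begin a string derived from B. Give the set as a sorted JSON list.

Compute FIRST by fixpoint:
iter 1:
  A via A→c: +{c}
  B via B→A: +{c}
  B via B→b B: +{b}
  C via C→a a: +{a}
  S via S→a: +{a}
  S via S→c: +{c}
  S: {a,c}  A: {c}  B: {b,c}  C: {a}
iter 2:
  A via A→C: +{a}
  B via B→A: +{a}
  S: {a,c}  A: {a,c}  B: {a,b,c}  C: {a}
iter 3: (no change)
  S: {a,c}  A: {a,c}  B: {a,b,c}  C: {a}

FIRST(B) = ["a", "b", "c"]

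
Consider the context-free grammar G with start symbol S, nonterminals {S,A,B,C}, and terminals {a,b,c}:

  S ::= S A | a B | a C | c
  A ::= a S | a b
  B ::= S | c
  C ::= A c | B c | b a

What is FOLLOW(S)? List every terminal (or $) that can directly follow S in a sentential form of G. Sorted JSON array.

Compute FIRST by fixpoint:
[1]
  A via A→a S: +{a}
  B via B→c: +{c}
  C via C→A c: +{a}
  C via C→B c: +{c}
  C via C→b a: +{b}
  S via S→a B: +{a}
  S via S→c: +{c}
  FIRST(S)={a,c}  FIRST(A)={a}  FIRST(B)={c}  FIRST(C)={a,b,c}
[2]
  B via B→S: +{a}
  FIRST(S)={a,c}  FIRST(A)={a}  FIRST(B)={a,c}  FIRST(C)={a,b,c}
[3] (no change)
  FIRST(S)={a,c}  FIRST(A)={a}  FIRST(B)={a,c}  FIRST(C)={a,b,c}

FOLLOW iteration:
FOLLOW(S) := {$}
iter 1:
  C→A c: FOLLOW(A) ⊇ FIRST(c) = {c}; new: +{c}
  C→B c: FOLLOW(B) ⊇ FIRST(c) = {c}; new: +{c}
  S→S A: FOLLOW(S) ⊇ FIRST(A) = {a}; new: +{a}
  S→S A: FOLLOW(A) ⊇ FOLLOW(S) ⊇ {$,a}; new: +{$,a}
  S→a B: FOLLOW(B) ⊇ FOLLOW(S) ⊇ {$,a}; new: +{$,a}
  S→a C: FOLLOW(C) ⊇ FOLLOW(S) ⊇ {$,a}; new: +{$,a}
  FOLLOW(S)={$,a}  FOLLOW(A)={$,a,c}  FOLLOW(B)={$,a,c}  FOLLOW(C)={$,a}
iter 2:
  A→a S: FOLLOW(S) ⊇ FOLLOW(A) ⊇ {$,a,c}; new: +{c}
  S→a C: FOLLOW(C) ⊇ FOLLOW(S) ⊇ {$,a,c}; new: +{c}
  FOLLOW(S)={$,a,c}  FOLLOW(A)={$,a,c}  FOLLOW(B)={$,a,c}  FOLLOW(C)={$,a,c}
iter 3: (stable)
  FOLLOW(S)={$,a,c}  FOLLOW(A)={$,a,c}  FOLLOW(B)={$,a,c}  FOLLOW(C)={$,a,c}

FOLLOW(S) = ["$", "a", "c"]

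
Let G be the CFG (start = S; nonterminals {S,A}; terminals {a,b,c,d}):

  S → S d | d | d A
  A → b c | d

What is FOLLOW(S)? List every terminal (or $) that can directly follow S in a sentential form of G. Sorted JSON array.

Compute FIRST by fixpoint:
[1]
  A via A→b c: +{b}
  A via A→d: +{d}
  S via S→d: +{d}
  S: {d}  A: {b,d}
[2] (stable)
  S: {d}  A: {b,d}

FOLLOW iteration:
initialize: $ ∈ FOLLOW(S)
iter 1:
  S→S d: FOLLOW(S) ⊇ FIRST(d) = {d}; new: +{d}
  S→d A: FOLLOW(A) ⊇ FOLLOW(S) ⊇ {$,d}; new: +{$,d}
  FOLLOW(S)={$,d}  FOLLOW(A)={$,d}
iter 2: done
  FOLLOW(S)={$,d}  FOLLOW(A)={$,d}

FOLLOW(S) = ["$", "d"]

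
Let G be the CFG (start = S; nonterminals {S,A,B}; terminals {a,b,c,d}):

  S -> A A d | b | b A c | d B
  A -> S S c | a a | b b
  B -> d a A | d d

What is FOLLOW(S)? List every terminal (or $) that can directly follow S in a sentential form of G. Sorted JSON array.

Compute FIRST by fixpoint:
pass 1:
  A via A→a a: +{a}
  A via A→b b: +{b}
  B via B→d a A: +{d}
  S via S→A A d: +{a,b}
  S via S→d B: +{d}
  FIRST(S)={a,b,d}  FIRST(A)={a,b}  FIRST(B)={d}
pass 2:
  A via A→S S c: +{d}
  FIRST(S)={a,b,d}  FIRST(A)={a,b,d}  FIRST(B)={d}
pass 3: (no change)
  FIRST(S)={a,b,d}  FIRST(A)={a,b,d}  FIRST(B)={d}

FOLLOW iteration:
FOLLOW(S) := {$}
iter 1:
  A→S S c: FOLLOW(S) ⊇ FIRST(S) = {a,b,d}; new: +{a,b,d}
  A→S S c: FOLLOW(S) ⊇ FIRST(c) = {c}; new: +{c}
  S→A A d: FOLLOW(A) ⊇ FIRST(A) = {a,b,d}; new: +{a,b,d}
  S→b A c: FOLLOW(A) ⊇ FIRST(c) = {c}; new: +{c}
  S→d B: FOLLOW(B) ⊇ FOLLOW(S) ⊇ {$,a,b,c,d}; new: +{$,a,b,c,d}
  FOLLOW[S]={$,a,b,c,d}  FOLLOW[A]={a,b,c,d}  FOLLOW[B]={$,a,b,c,d}
iter 2:
  B→d a A: FOLLOW(A) ⊇ FOLLOW(B) ⊇ {$,a,b,c,d}; new: +{$}
  FOLLOW[S]={$,a,b,c,d}  FOLLOW[A]={$,a,b,c,d}  FOLLOW[B]={$,a,b,c,d}
iter 3: (no change)
  FOLLOW[S]={$,a,b,c,d}  FOLLOW[A]={$,a,b,c,d}  FOLLOW[B]={$,a,b,c,d}

FOLLOW(S) = ["$", "a", "b", "c", "d"]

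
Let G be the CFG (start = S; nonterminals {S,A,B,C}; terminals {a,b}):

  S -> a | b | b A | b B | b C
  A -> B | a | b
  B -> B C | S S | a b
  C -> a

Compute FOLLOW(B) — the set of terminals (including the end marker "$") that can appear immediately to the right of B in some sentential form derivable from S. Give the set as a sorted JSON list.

FIRST iteration:
pass 1:
  A via A→a: +{a}
  A via A→b: +{b}
  B via B→a b: +{a}
  C via C→a: +{a}
  S via S→a: +{a}
  S via S→b: +{b}
  FIRST(S)={a,b}  FIRST(A)={a,b}  FIRST(B)={a}  FIRST(C)={a}
pass 2:
  B via B→S S: +{b}
  FIRST(S)={a,b}  FIRST(A)={a,b}  FIRST(B)={a,b}  FIRST(C)={a}
pass 3: — fixpoint
  FIRST(S)={a,b}  FIRST(A)={a,b}  FIRST(B)={a,b}  FIRST(C)={a}

FOLLOW sets:
initialize: $ ∈ FOLLOW(S)
round 1:
  B→B C: FOLLOW(B) ⊇ FIRST(C) = {a}; new: +{a}
  B→B C: FOLLOW(C) ⊇ FOLLOW(B) ⊇ {a}; new: +{a}
  B→S S: FOLLOW(S) ⊇ FIRST(S) = {a,b}; new: +{a,b}
  S→b A: FOLLOW(A) ⊇ FOLLOW(S) ⊇ {$,a,b}; new: +{$,a,b}
  S→b B: FOLLOW(B) ⊇ FOLLOW(S) ⊇ {$,a,b}; new: +{$,b}
  S→b C: FOLLOW(C) ⊇ FOLLOW(S) ⊇ {$,a,b}; new: +{$,b}
  S: {$,a,b}  A: {$,a,b}  B: {$,a,b}  C: {$,a,b}
round 2: (stable)
  S: {$,a,b}  A: {$,a,b}  B: {$,a,b}  C: {$,a,b}

FOLLOW(B) = ["$", "a", "b"]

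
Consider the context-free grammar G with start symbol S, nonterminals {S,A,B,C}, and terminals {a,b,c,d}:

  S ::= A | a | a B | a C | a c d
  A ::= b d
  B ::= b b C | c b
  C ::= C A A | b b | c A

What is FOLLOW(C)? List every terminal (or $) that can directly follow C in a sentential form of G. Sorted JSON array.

FIRST iteration:
[1]
  A via A→b d: +{b}
  B via B→b b C: +{b}
  B via B→c b: +{c}
  C via C→b b: +{b}
  C via C→c A: +{c}
  S via S→A: +{b}
  S via S→a: +{a}
  S: {a,b}  A: {b}  B: {b,c}  C: {b,c}
[2] done
  S: {a,b}  A: {b}  B: {b,c}  C: {b,c}

FOLLOW sets:
seed FOLLOW(S) with $
iter 1:
  C→C A A: FOLLOW(C) ⊇ FIRST(A) = {b}; new: +{b}
  C→C A A: FOLLOW(A) ⊇ FIRST(A) = {b}; new: +{b}
  S→A: FOLLOW(A) ⊇ FOLLOW(S) ⊇ {$}; new: +{$}
  S→a B: FOLLOW(B) ⊇ FOLLOW(S) ⊇ {$}; new: +{$}
  S→a C: FOLLOW(C) ⊇ FOLLOW(S) ⊇ {$}; new: +{$}
  S: {$}  A: {$,b}  B: {$}  C: {$,b}
iter 2: (no change)
  S: {$}  A: {$,b}  B: {$}  C: {$,b}

FOLLOW(C) = ["$", "b"]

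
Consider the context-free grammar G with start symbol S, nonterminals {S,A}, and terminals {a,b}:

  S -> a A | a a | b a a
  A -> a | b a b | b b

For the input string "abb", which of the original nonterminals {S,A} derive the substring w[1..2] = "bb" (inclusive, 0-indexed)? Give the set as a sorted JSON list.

CNF form of G:
  S -> T0 X3 | T1 A | T1 T1
  A -> T0 T0 | T0 X2 | a
  T0 -> b
  T1 -> a
  X2 -> T1 T0
  X3 -> T1 T1

CYK fill, restricted to cells inside w[1..2]:
  T[1,1] 'b' = {T0}  orig:{}
  T[2,2] 'b' = {T0}  orig:{}
  T[1,2] 'bb' = {A}

Original NTs in T[1,2] deriving "bb": ["A"]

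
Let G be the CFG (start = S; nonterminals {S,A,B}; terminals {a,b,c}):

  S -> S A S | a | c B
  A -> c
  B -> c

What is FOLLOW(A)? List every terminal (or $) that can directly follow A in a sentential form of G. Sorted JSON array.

FIRST iteration:
iter 1:
  A via A→c: +{c}
  B via B→c: +{c}
  S via S→a: +{a}
  S via S→c B: +{c}
  FIRST(S)={a,c}  FIRST(A)={c}  FIRST(B)={c}
iter 2: — fixpoint
  FIRST(S)={a,c}  FIRST(A)={c}  FIRST(B)={c}

FOLLOW sets:
seed FOLLOW(S) with $
pass 1:
  S→S A S: FOLLOW(S) ⊇ FIRST(A) = {c}; new: +{c}
  S→S A S: FOLLOW(A) ⊇ FIRST(S) = {a,c}; new: +{a,c}
  S→c B: FOLLOW(B) ⊇ FOLLOW(S) ⊇ {$,c}; new: +{$,c}
  S: {$,c}  A: {a,c}  B: {$,c}
pass 2: — fixpoint
  S: {$,c}  A: {a,c}  B: {$,c}

FOLLOW(A) = ["a", "c"]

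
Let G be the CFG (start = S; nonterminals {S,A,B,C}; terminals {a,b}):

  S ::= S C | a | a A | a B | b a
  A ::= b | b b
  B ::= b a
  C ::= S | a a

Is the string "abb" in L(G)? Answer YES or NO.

CNF form of G:
  S -> S C | T0 T1 | T1 A | T1 B | a
  A -> T0 T0 | b
  B -> T0 T1
  C -> S C | T0 T1 | T1 A | T1 B | T1 T1 | a
  T0 -> b
  T1 -> a

Fill CYK table bottom-up:
  cell(0,0) a: {C,S,T1}  orig:{C,S}
  cell(1,1) b: {A,T0}  orig:{A}
  cell(2,2) b: {A,T0}  orig:{A}
  cell(0,1) ab: {C,S}
  cell(1,2) bb: {A}
  cell(0,2) abb: {C,S}

S ∈ T[0,2] ⇒ YES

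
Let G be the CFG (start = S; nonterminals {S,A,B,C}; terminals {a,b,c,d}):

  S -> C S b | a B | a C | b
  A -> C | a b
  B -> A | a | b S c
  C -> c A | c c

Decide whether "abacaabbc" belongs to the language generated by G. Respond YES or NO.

CNF form of G:
  S -> C X4 | T0 B | T0 C | b
  A -> T0 T1 | T2 A | T2 T2
  B -> T0 T1 | T1 X3 | T2 A | T2 T2 | a
  C -> T2 A | T2 T2
  T0 -> a
  T1 -> b
  T2 -> c
  X3 -> S T2
  X4 -> S T1

CYK fill:
  T[0,0] 'a' = {B,T0}  orig:{B}
  T[1,1] 'b' = {S,T1}  orig:{S}
  T[2,2] 'a' = {B,T0}  orig:{B}
  T[3,3] 'c' = {T2}  orig:{}
  T[4,4] 'a' = {B,T0}  orig:{B}
  T[5,5] 'a' = {B,T0}  orig:{B}
  T[6,6] 'b' = {S,T1}  orig:{S}
  T[7,7] 'b' = {S,T1}  orig:{S}
  T[8,8] 'c' = {T2}  orig:{}
  T[0,1] 'ab' = {A,B}
  T[1,2] 'ba' = ∅
  T[2,3] 'ac' = ∅
  T[3,4] 'ca' = ∅
  T[4,5] 'aa' = {S}
  T[5,6] 'ab' = {A,B}
  T[6,7] 'bb' = {X4}  orig:{}
  T[7,8] 'bc' = {X3}  orig:{}
  T[0,2] 'aba' = ∅
  T[1,3] 'bac' = ∅
  T[2,4] 'aca' = ∅
  T[3,5] 'caa' = ∅
  T[4,6] 'aab' = {S,X4}  orig:{S}
  T[5,7] 'abb' = ∅
  T[6,8] 'bbc' = {B}
  T[0,3] 'abac' = ∅
  T[1,4] 'baca' = ∅
  T[2,5] 'acaa' = ∅
  T[3,6] 'caab' = ∅
  T[4,7] 'aabb' = {X4}  orig:{}
  T[5,8] 'abbc' = {S}
  T[0,4] 'abaca' = ∅
  T[1,5] 'bacaa' = ∅
  T[2,6] 'acaab' = ∅
  T[3,7] 'caabb' = ∅
  T[4,8] 'aabbc' = ∅
  T[0,5] 'abacaa' = ∅
  T[1,6] 'bacaab' = ∅
  T[2,7] 'acaabb' = ∅
  T[3,8] 'caabbc' = ∅
  T[0,6] 'abacaab' = ∅
  T[1,7] 'bacaabb' = ∅
  T[2,8] 'acaabbc' = ∅
  T[0,7] 'abacaabb' = ∅
  T[1,8] 'bacaabbc' = ∅
  T[0,8] 'abacaabbc' = ∅

S ∉ T[0,8] ⇒ NO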